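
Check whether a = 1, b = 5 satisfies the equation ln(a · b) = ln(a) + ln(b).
Substituting a = 1, b = 5:

LHS = ln(1 · 5) = ln(5) ≈ 1.609
RHS = ln(1) + ln(5) = ln(5) ≈ 1.609

LHS = RHS, so the equation holds at this point.

Answer: Holds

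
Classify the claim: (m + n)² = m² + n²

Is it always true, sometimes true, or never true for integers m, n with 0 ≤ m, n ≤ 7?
Sometimes true

It holds at (m, n) = (4, 0) (both sides equal 16), but fails at (m, n) = (6, 6) (LHS = 144, RHS = 72).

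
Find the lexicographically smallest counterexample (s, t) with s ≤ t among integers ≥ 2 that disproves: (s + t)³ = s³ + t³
Substituting (2, 2) into the claim:
LHS = (2 + 2)³ = 64
RHS = 2³ + 2³ = 16

Since LHS ≠ RHS, this pair disproves the claim, and no lexicographically smaller pair (s ≤ t, integers ≥ 2) does.

For instance (3, 4) is also a counterexample (LHS = 343, RHS = 91), but it's lexicographically larger.

Answer: (s, t) = (2, 2)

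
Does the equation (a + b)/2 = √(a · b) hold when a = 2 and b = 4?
Fails

Substituting a = 2, b = 4:

LHS = (2 + 4)/2 = 3
RHS = √(2 · 4) = 2·√(2) ≈ 2.828

LHS ≠ RHS, so the equation does not hold at this point.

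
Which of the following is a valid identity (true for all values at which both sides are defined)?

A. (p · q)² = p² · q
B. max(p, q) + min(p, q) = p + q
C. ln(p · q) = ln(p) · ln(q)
A: fails at (1, 5) — LHS = 25, RHS = 5.
B: holds — e.g. at (4, 5), both sides equal 9.
C: fails at (2, 4) — LHS = ln(8) ≈ 2.079, RHS = ln(2)·ln(4) ≈ 0.9609.

Answer: B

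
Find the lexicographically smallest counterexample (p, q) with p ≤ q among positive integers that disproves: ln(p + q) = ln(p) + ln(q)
Substituting (1, 1) into the claim:
LHS = ln(1 + 1) = ln(2) ≈ 0.6931
RHS = ln(1) + ln(1) = 0

Since LHS ≠ RHS, this pair disproves the claim, and no lexicographically smaller pair (p ≤ q, positive integers) does.

For instance (1, 2) is also a counterexample (LHS = ln(3) ≈ 1.099, RHS = ln(2) ≈ 0.6931), but it's lexicographically larger.

Answer: (p, q) = (1, 1)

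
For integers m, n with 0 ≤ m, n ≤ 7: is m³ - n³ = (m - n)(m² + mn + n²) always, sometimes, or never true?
Always true

The identity holds for every pair in the range. For instance at (m, n) = (2, 2): both sides equal 0.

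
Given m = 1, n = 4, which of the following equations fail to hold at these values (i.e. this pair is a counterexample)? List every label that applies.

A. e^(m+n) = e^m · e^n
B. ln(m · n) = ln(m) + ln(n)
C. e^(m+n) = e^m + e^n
Evaluating each claim at the given values:
A. LHS = e^5 ≈ 148.4, RHS = e^5 ≈ 148.4 → holds here (LHS = RHS)
B. LHS = ln(4) ≈ 1.386, RHS = ln(4) ≈ 1.386 → holds here (LHS = RHS)
C. LHS = e^5 ≈ 148.4, RHS = e + e^4 ≈ 57.32 → fails here (LHS ≠ RHS)

Answer: C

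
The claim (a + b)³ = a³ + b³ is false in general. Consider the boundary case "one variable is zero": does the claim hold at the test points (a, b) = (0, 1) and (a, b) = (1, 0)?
Yes, holds at both test points

At (0, 1): LHS = 1, RHS = 1 → equal
At (1, 0): LHS = 1, RHS = 1 → equal

So the claim does hold at both of these boundary points, even though it is not an identity.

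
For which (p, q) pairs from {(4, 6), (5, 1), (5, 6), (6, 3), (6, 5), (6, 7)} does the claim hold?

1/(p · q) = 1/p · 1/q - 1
None

Testing each pair:
(4, 6): LHS = 1/24, RHS = -23/24 → fails
(5, 1): LHS = 1/5, RHS = -4/5 → fails
(5, 6): LHS = 1/30, RHS = -29/30 → fails
(6, 3): LHS = 1/18, RHS = -17/18 → fails
(6, 5): LHS = 1/30, RHS = -29/30 → fails
(6, 7): LHS = 1/42, RHS = -41/42 → fails

No pair satisfies the claim.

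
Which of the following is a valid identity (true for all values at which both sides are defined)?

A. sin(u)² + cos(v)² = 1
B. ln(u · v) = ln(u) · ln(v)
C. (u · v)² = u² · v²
A: fails at (2, 7) — LHS = cos(7)² + sin(2)² ≈ 1.395, RHS = 1.
B: fails at (3, 3) — LHS = ln(9) ≈ 2.197, RHS = ln(3)² ≈ 1.207.
C: holds — e.g. at (4, 5), both sides equal 400.

Answer: C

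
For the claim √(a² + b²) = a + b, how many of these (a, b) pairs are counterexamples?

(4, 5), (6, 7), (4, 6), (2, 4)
4

Testing each pair:
(4, 5): LHS = √(41) ≈ 6.403, RHS = 9 → counterexample
(6, 7): LHS = √(85) ≈ 9.22, RHS = 13 → counterexample
(4, 6): LHS = 2·√(13) ≈ 7.211, RHS = 10 → counterexample
(2, 4): LHS = 2·√(5) ≈ 4.472, RHS = 6 → counterexample

That makes 4 counterexamples.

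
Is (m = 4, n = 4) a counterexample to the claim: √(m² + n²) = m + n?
Substituting m = 4, n = 4:
LHS = √(4² + 4²) = 4·√(2) ≈ 5.657
RHS = 4 + 4 = 8

Since LHS ≠ RHS, this pair disproves the claim.

Answer: Yes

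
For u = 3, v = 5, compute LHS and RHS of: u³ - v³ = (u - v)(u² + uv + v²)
LHS = 3³ - 5³ = -98
RHS = (3 - 5)(3² + 3·5 + 5²) = -98

LHS = RHS: the two sides agree.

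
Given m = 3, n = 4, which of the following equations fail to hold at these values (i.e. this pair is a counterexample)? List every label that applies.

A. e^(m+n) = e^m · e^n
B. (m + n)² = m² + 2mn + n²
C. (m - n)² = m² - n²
C

Evaluating each claim at the given values:
A. LHS = e^7 ≈ 1097, RHS = e^7 ≈ 1097 → holds here (LHS = RHS)
B. LHS = 49, RHS = 49 → holds here (LHS = RHS)
C. LHS = 1, RHS = -7 → fails here (LHS ≠ RHS)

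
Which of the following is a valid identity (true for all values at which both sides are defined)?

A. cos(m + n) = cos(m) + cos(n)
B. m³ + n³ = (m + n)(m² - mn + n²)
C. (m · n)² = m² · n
B

A: fails at (4, 5) — LHS = cos(9) ≈ -0.9111, RHS = cos(4) + cos(5) ≈ -0.37.
B: holds — e.g. at (4, 5), both sides equal 189.
C: fails at (3, 5) — LHS = 225, RHS = 45.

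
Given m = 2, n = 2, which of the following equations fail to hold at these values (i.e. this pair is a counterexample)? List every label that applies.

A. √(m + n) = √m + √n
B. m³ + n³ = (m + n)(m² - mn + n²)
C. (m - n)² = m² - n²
Evaluating each claim at the given values:
A. LHS = 2, RHS = 2·√(2) ≈ 2.828 → fails here (LHS ≠ RHS)
B. LHS = 16, RHS = 16 → holds here (LHS = RHS)
C. LHS = 0, RHS = 0 → holds here (LHS = RHS)

Answer: A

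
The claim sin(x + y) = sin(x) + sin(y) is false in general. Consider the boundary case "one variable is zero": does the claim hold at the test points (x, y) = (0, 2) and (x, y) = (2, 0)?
At (0, 2): LHS = sin(2) ≈ 0.9093, RHS = sin(2) ≈ 0.9093 → equal
At (2, 0): LHS = sin(2) ≈ 0.9093, RHS = sin(2) ≈ 0.9093 → equal

So the claim does hold at both of these boundary points, even though it is not an identity.

Answer: Yes, holds at both test points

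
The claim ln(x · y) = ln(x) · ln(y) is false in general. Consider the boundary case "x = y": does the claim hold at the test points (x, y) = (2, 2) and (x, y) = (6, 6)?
No, fails at both test points

At (2, 2): LHS = ln(4) ≈ 1.386 ≠ RHS = ln(2)² ≈ 0.4805
At (6, 6): LHS = ln(36) ≈ 3.584 ≠ RHS = ln(6)² ≈ 3.21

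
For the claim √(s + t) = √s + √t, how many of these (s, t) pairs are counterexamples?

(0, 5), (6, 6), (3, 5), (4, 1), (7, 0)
Testing each pair:
(0, 5): LHS = √(5) ≈ 2.236, RHS = √(5) ≈ 2.236 → satisfies claim
(6, 6): LHS = 2·√(3) ≈ 3.464, RHS = 2·√(6) ≈ 4.899 → counterexample
(3, 5): LHS = 2·√(2) ≈ 2.828, RHS = √(3) + √(5) ≈ 3.968 → counterexample
(4, 1): LHS = √(5) ≈ 2.236, RHS = 3 → counterexample
(7, 0): LHS = √(7) ≈ 2.646, RHS = √(7) ≈ 2.646 → satisfies claim

That makes 3 counterexamples.

Answer: 3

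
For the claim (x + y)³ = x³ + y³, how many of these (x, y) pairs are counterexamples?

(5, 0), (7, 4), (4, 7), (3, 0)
Testing each pair:
(5, 0): LHS = 125, RHS = 125 → satisfies claim
(7, 4): LHS = 1331, RHS = 407 → counterexample
(4, 7): LHS = 1331, RHS = 407 → counterexample
(3, 0): LHS = 27, RHS = 27 → satisfies claim

That makes 2 counterexamples.

Answer: 2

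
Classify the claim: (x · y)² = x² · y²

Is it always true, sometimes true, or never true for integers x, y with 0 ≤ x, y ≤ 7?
The identity holds for every pair in the range. For instance at (x, y) = (5, 4): both sides equal 400.

Answer: Always true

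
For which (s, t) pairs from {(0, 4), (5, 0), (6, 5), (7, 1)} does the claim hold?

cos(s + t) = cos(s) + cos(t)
Testing each pair:
(0, 4): LHS = cos(4) ≈ -0.6536, RHS = cos(4) + 1 ≈ 0.3464 → fails
(5, 0): LHS = cos(5) ≈ 0.2837, RHS = cos(5) + 1 ≈ 1.284 → fails
(6, 5): LHS = cos(11) ≈ 0.004426, RHS = cos(5) + cos(6) ≈ 1.244 → fails
(7, 1): LHS = cos(8) ≈ -0.1455, RHS = cos(1) + cos(7) ≈ 1.294 → fails

No pair satisfies the claim.

Answer: None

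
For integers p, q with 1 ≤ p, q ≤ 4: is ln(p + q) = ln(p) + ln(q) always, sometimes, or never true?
It holds at (p, q) = (2, 2) (both sides equal ln(4) ≈ 1.386), but fails at (p, q) = (4, 2) (LHS = ln(6) ≈ 1.792, RHS = ln(2) + ln(4) ≈ 2.079).

Answer: Sometimes true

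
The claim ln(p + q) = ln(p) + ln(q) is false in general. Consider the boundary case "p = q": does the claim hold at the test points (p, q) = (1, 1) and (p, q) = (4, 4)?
No, fails at both test points

At (1, 1): LHS = ln(2) ≈ 0.6931 ≠ RHS = 0
At (4, 4): LHS = ln(8) ≈ 2.079 ≠ RHS = 2·ln(4) ≈ 2.773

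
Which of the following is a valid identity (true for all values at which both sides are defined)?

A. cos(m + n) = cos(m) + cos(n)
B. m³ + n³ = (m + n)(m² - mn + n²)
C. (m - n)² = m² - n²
B

A: fails at (1, 4) — LHS = cos(5) ≈ 0.2837, RHS = cos(4) + cos(1) ≈ -0.1133.
B: holds — e.g. at (2, 2), both sides equal 16.
C: fails at (5, 8) — LHS = 9, RHS = -39.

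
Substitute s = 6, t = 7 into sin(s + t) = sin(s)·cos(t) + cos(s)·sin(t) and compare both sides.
LHS = sin(6 + 7) = sin(13) ≈ 0.4202
RHS = sin(6)·cos(7) + cos(6)·sin(7) = sin(6)·cos(7) + sin(7)·cos(6) ≈ 0.4202

LHS = RHS: the two sides agree.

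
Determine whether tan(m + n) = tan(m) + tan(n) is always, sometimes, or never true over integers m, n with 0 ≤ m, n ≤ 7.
Sometimes true

It holds at (m, n) = (0, 3) (both sides equal tan(3) ≈ -0.1425), but fails at (m, n) = (4, 4) (LHS = tan(8) ≈ -6.8, RHS = 2·tan(4) ≈ 2.316).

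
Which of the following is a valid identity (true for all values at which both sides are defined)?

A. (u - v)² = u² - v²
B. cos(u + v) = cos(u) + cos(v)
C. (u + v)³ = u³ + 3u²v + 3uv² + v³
C

A: fails at (4, 5) — LHS = 1, RHS = -9.
B: fails at (5, 5) — LHS = cos(10) ≈ -0.8391, RHS = 2·cos(5) ≈ 0.5673.
C: holds — e.g. at (2, 2), both sides equal 64.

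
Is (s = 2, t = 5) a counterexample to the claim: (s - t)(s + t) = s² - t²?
Substituting s = 2, t = 5:
LHS = (2 - 5)(2 + 5) = -21
RHS = 2² - 5² = -21

The sides agree, so this pair does not disprove the claim.

Answer: No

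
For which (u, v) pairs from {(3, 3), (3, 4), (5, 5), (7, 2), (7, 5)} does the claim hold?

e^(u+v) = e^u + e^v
None

Testing each pair:
(3, 3): LHS = e^6 ≈ 403.4, RHS = 2·e^3 ≈ 40.17 → fails
(3, 4): LHS = e^7 ≈ 1097, RHS = e^3 + e^4 ≈ 74.68 → fails
(5, 5): LHS = e^10 ≈ 22026.5, RHS = 2·e^5 ≈ 296.8 → fails
(7, 2): LHS = e^9 ≈ 8103, RHS = e^2 + e^7 ≈ 1104 → fails
(7, 5): LHS = e^12 ≈ 162754.8, RHS = e^5 + e^7 ≈ 1245 → fails

No pair satisfies the claim.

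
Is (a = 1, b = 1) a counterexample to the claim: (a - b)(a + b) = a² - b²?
No

Substituting a = 1, b = 1:
LHS = (1 - 1)(1 + 1) = 0
RHS = 1² - 1² = 0

The sides agree, so this pair does not disprove the claim.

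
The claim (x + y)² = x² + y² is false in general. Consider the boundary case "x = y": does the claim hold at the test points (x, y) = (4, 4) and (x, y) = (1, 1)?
No, fails at both test points

At (4, 4): LHS = 64 ≠ RHS = 32
At (1, 1): LHS = 4 ≠ RHS = 2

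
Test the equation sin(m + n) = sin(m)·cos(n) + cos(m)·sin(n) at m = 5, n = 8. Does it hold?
Substituting m = 5, n = 8:

LHS = sin(5 + 8) = sin(13) ≈ 0.4202
RHS = sin(5)·cos(8) + cos(5)·sin(8) = sin(5)·cos(8) + sin(8)·cos(5) ≈ 0.4202

LHS = RHS, so the equation holds at this point.

Answer: Holds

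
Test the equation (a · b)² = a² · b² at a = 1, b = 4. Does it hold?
Holds

Substituting a = 1, b = 4:

LHS = (1 · 4)² = 16
RHS = 1² · 4² = 16

LHS = RHS, so the equation holds at this point.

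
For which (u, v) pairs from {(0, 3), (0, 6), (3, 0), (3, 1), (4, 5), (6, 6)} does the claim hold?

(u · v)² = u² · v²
All pairs

Testing each pair:
(0, 3): LHS = 0, RHS = 0 → holds
(0, 6): LHS = 0, RHS = 0 → holds
(3, 0): LHS = 0, RHS = 0 → holds
(3, 1): LHS = 9, RHS = 9 → holds
(4, 5): LHS = 400, RHS = 400 → holds
(6, 6): LHS = 1296, RHS = 1296 → holds

Every pair satisfies the claim.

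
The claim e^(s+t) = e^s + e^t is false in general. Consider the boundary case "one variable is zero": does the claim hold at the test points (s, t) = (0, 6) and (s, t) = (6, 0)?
No, fails at both test points

At (0, 6): LHS = e^6 ≈ 403.4 ≠ RHS = 1 + e^6 ≈ 404.4
At (6, 0): LHS = e^6 ≈ 403.4 ≠ RHS = 1 + e^6 ≈ 404.4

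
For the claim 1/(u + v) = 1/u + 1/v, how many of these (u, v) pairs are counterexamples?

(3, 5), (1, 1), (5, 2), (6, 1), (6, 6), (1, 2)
Testing each pair:
(3, 5): LHS = 1/8, RHS = 8/15 → counterexample
(1, 1): LHS = 1/2, RHS = 2 → counterexample
(5, 2): LHS = 1/7, RHS = 7/10 → counterexample
(6, 1): LHS = 1/7, RHS = 7/6 → counterexample
(6, 6): LHS = 1/12, RHS = 1/3 → counterexample
(1, 2): LHS = 1/3, RHS = 3/2 → counterexample

That makes 6 counterexamples.

Answer: 6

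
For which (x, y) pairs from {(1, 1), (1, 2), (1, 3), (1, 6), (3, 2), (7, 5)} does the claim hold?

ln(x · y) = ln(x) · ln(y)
Testing each pair:
(1, 1): LHS = 0, RHS = 0 → holds
(1, 2): LHS = ln(2) ≈ 0.6931, RHS = 0 → fails
(1, 3): LHS = ln(3) ≈ 1.099, RHS = 0 → fails
(1, 6): LHS = ln(6) ≈ 1.792, RHS = 0 → fails
(3, 2): LHS = ln(6) ≈ 1.792, RHS = ln(2)·ln(3) ≈ 0.7615 → fails
(7, 5): LHS = ln(35) ≈ 3.555, RHS = ln(5)·ln(7) ≈ 3.132 → fails

1 of 6 pairs satisfies the claim.

Answer: (1, 1)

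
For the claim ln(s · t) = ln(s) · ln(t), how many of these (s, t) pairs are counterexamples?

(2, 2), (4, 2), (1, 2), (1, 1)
3

Testing each pair:
(2, 2): LHS = ln(4) ≈ 1.386, RHS = ln(2)² ≈ 0.4805 → counterexample
(4, 2): LHS = ln(8) ≈ 2.079, RHS = ln(2)·ln(4) ≈ 0.9609 → counterexample
(1, 2): LHS = ln(2) ≈ 0.6931, RHS = 0 → counterexample
(1, 1): LHS = 0, RHS = 0 → satisfies claim

That makes 3 counterexamples.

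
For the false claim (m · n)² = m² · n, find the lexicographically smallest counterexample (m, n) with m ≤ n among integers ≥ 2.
(m, n) = (2, 2)

Substituting (2, 2) into the claim:
LHS = (2 · 2)² = 16
RHS = 2² · 2 = 8

Since LHS ≠ RHS, this pair disproves the claim, and no lexicographically smaller pair (m ≤ n, integers ≥ 2) does.

For instance (5, 5) is also a counterexample (LHS = 625, RHS = 125), but it's lexicographically larger.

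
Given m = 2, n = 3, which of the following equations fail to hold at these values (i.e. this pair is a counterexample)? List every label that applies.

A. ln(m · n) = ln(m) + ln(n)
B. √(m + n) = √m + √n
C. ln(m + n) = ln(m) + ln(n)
Evaluating each claim at the given values:
A. LHS = ln(6) ≈ 1.792, RHS = ln(2) + ln(3) ≈ 1.792 → holds here (LHS = RHS)
B. LHS = √(5) ≈ 2.236, RHS = √(2) + √(3) ≈ 3.146 → fails here (LHS ≠ RHS)
C. LHS = ln(5) ≈ 1.609, RHS = ln(2) + ln(3) ≈ 1.792 → fails here (LHS ≠ RHS)

Answer: B, C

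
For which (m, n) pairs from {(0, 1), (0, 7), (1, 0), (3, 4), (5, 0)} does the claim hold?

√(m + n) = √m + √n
(0, 1), (0, 7), (1, 0), (5, 0)

Testing each pair:
(0, 1): LHS = 1, RHS = 1 → holds
(0, 7): LHS = √(7) ≈ 2.646, RHS = √(7) ≈ 2.646 → holds
(1, 0): LHS = 1, RHS = 1 → holds
(3, 4): LHS = √(7) ≈ 2.646, RHS = √(3) + 2 ≈ 3.732 → fails
(5, 0): LHS = √(5) ≈ 2.236, RHS = √(5) ≈ 2.236 → holds

4 of 5 pairs satisfy the claim.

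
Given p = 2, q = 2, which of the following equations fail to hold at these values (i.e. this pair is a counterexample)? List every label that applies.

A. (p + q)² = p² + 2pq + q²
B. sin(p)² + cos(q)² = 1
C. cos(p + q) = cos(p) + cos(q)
Evaluating each claim at the given values:
A. LHS = 16, RHS = 16 → holds here (LHS = RHS)
B. LHS = cos(2)² + sin(2)² = 1, RHS = 1 → holds here (LHS = RHS)
C. LHS = cos(4) ≈ -0.6536, RHS = 2·cos(2) ≈ -0.8323 → fails here (LHS ≠ RHS)

Answer: C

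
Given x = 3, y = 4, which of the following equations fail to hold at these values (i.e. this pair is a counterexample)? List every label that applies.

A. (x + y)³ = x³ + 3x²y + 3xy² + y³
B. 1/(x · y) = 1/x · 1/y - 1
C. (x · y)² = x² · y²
B

Evaluating each claim at the given values:
A. LHS = 343, RHS = 343 → holds here (LHS = RHS)
B. LHS = 1/12, RHS = -11/12 → fails here (LHS ≠ RHS)
C. LHS = 144, RHS = 144 → holds here (LHS = RHS)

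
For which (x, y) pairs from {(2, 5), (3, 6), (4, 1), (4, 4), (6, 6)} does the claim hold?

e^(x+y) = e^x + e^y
Testing each pair:
(2, 5): LHS = e^7 ≈ 1097, RHS = e^2 + e^5 ≈ 155.8 → fails
(3, 6): LHS = e^9 ≈ 8103, RHS = e^3 + e^6 ≈ 423.5 → fails
(4, 1): LHS = e^5 ≈ 148.4, RHS = e + e^4 ≈ 57.32 → fails
(4, 4): LHS = e^8 ≈ 2981, RHS = 2·e^4 ≈ 109.2 → fails
(6, 6): LHS = e^12 ≈ 162754.8, RHS = 2·e^6 ≈ 806.9 → fails

No pair satisfies the claim.

Answer: None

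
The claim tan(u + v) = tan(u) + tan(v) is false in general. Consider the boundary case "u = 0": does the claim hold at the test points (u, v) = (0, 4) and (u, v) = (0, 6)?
Yes, holds at both test points

At (0, 4): LHS = tan(4) ≈ 1.158, RHS = tan(4) ≈ 1.158 → equal
At (0, 6): LHS = tan(6) ≈ -0.291, RHS = tan(6) ≈ -0.291 → equal

So the claim does hold at both of these boundary points, even though it is not an identity.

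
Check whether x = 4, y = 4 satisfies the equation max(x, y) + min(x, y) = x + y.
Substituting x = 4, y = 4:

LHS = max(4, 4) + min(4, 4) = 8
RHS = 4 + 4 = 8

LHS = RHS, so the equation holds at this point.

Answer: Holds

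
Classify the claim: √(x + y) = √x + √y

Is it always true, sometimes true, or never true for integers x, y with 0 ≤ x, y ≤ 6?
Sometimes true

It holds at (x, y) = (0, 5) (both sides equal √(5) ≈ 2.236), but fails at (x, y) = (5, 2) (LHS = √(7) ≈ 2.646, RHS = √(2) + √(5) ≈ 3.65).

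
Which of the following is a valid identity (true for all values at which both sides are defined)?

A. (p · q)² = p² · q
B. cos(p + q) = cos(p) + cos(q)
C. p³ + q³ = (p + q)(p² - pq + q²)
C

A: fails at (1, 4) — LHS = 16, RHS = 4.
B: fails at (3, 5) — LHS = cos(8) ≈ -0.1455, RHS = cos(3) + cos(5) ≈ -0.7063.
C: holds — e.g. at (6, 7), both sides equal 559.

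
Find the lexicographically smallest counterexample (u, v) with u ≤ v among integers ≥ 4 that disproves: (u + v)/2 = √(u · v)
Substituting (4, 5) into the claim:
LHS = (4 + 5)/2 = 9/2
RHS = √(4 · 5) = 2·√(5) ≈ 4.472

Since LHS ≠ RHS, this pair disproves the claim, and no lexicographically smaller pair (u ≤ v, integers ≥ 4) does.

For instance (6, 10) is also a counterexample (LHS = 8, RHS = 2·√(15) ≈ 7.746), but it's lexicographically larger.

Answer: (u, v) = (4, 5)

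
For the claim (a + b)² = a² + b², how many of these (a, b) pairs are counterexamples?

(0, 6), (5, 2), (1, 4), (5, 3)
Testing each pair:
(0, 6): LHS = 36, RHS = 36 → satisfies claim
(5, 2): LHS = 49, RHS = 29 → counterexample
(1, 4): LHS = 25, RHS = 17 → counterexample
(5, 3): LHS = 64, RHS = 34 → counterexample

That makes 3 counterexamples.

Answer: 3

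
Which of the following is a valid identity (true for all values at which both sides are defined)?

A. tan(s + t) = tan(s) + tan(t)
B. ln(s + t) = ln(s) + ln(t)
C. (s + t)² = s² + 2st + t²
A: fails at (1, 3) — LHS = tan(4) ≈ 1.158, RHS = tan(3) + tan(1) ≈ 1.415.
B: fails at (4, 4) — LHS = ln(8) ≈ 2.079, RHS = 2·ln(4) ≈ 2.773.
C: holds — e.g. at (3, 7), both sides equal 100.

Answer: C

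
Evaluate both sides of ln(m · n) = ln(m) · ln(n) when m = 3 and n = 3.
LHS = ln(3 · 3) = ln(9) ≈ 2.197
RHS = ln(3) · ln(3) = ln(3)² ≈ 1.207

LHS ≠ RHS (they differ by about 0.9903), so the equation does not hold here.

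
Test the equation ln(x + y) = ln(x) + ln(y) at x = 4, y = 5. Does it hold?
Fails

Substituting x = 4, y = 5:

LHS = ln(4 + 5) = ln(9) ≈ 2.197
RHS = ln(4) + ln(5) ≈ 2.996

LHS ≠ RHS, so the equation does not hold at this point.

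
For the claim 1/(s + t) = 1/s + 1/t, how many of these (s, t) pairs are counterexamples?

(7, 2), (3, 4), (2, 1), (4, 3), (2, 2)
Testing each pair:
(7, 2): LHS = 1/9, RHS = 9/14 → counterexample
(3, 4): LHS = 1/7, RHS = 7/12 → counterexample
(2, 1): LHS = 1/3, RHS = 3/2 → counterexample
(4, 3): LHS = 1/7, RHS = 7/12 → counterexample
(2, 2): LHS = 1/4, RHS = 1 → counterexample

That makes 5 counterexamples.

Answer: 5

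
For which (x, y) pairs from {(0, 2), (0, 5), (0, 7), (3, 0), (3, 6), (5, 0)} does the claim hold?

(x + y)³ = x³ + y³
Testing each pair:
(0, 2): LHS = 8, RHS = 8 → holds
(0, 5): LHS = 125, RHS = 125 → holds
(0, 7): LHS = 343, RHS = 343 → holds
(3, 0): LHS = 27, RHS = 27 → holds
(3, 6): LHS = 729, RHS = 243 → fails
(5, 0): LHS = 125, RHS = 125 → holds

5 of 6 pairs satisfy the claim.

Answer: (0, 2), (0, 5), (0, 7), (3, 0), (5, 0)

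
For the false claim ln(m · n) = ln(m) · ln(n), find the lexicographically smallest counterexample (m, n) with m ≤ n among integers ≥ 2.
(m, n) = (2, 2)

Substituting (2, 2) into the claim:
LHS = ln(2 · 2) = ln(4) ≈ 1.386
RHS = ln(2) · ln(2) = ln(2)² ≈ 0.4805

Since LHS ≠ RHS, this pair disproves the claim, and no lexicographically smaller pair (m ≤ n, integers ≥ 2) does.

For instance (5, 9) is also a counterexample (LHS = ln(45) ≈ 3.807, RHS = ln(5)·ln(9) ≈ 3.536), but it's lexicographically larger.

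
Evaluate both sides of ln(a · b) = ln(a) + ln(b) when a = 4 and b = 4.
LHS = ln(4 · 4) = ln(16) ≈ 2.773
RHS = ln(4) + ln(4) = 2·ln(4) ≈ 2.773

LHS = RHS: the two sides agree.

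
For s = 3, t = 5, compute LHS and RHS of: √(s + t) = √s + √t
LHS = √(3 + 5) = 2·√(2) ≈ 2.828
RHS = √3 + √5 = √(3) + √(5) ≈ 3.968

LHS ≠ RHS (they differ by about 1.14), so the equation does not hold here.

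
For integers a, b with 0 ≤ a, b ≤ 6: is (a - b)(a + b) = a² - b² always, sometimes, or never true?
Always true

The identity holds for every pair in the range. For instance at (a, b) = (1, 5): both sides equal -24.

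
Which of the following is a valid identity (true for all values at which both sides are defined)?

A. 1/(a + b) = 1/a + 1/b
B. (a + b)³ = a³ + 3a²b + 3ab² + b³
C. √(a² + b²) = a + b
B

A: fails at (2, 3) — LHS = 1/5, RHS = 5/6.
B: holds — e.g. at (2, 5), both sides equal 343.
C: fails at (3, 7) — LHS = √(58) ≈ 7.616, RHS = 10.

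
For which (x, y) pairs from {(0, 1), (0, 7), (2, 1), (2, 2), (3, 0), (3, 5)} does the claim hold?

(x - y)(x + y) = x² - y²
All pairs

Testing each pair:
(0, 1): LHS = -1, RHS = -1 → holds
(0, 7): LHS = -49, RHS = -49 → holds
(2, 1): LHS = 3, RHS = 3 → holds
(2, 2): LHS = 0, RHS = 0 → holds
(3, 0): LHS = 9, RHS = 9 → holds
(3, 5): LHS = -16, RHS = -16 → holds

Every pair satisfies the claim.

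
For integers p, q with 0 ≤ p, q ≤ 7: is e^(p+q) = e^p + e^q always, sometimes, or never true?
The claim fails for every pair in the range. For instance at (p, q) = (0, 5): LHS = e^5 ≈ 148.4, RHS = 1 + e^5 ≈ 149.4.

Answer: Never true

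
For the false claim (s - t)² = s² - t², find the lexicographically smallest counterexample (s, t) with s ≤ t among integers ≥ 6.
(s, t) = (6, 7)

At (6, 6): both sides equal 0, so it holds there.

Substituting (6, 7) into the claim:
LHS = (6 - 7)² = 1
RHS = 6² - 7² = -13

Since LHS ≠ RHS, this pair disproves the claim, and no lexicographically smaller pair (s ≤ t, integers ≥ 6) does.

For instance (6, 8) is also a counterexample (LHS = 4, RHS = -28), but it's lexicographically larger.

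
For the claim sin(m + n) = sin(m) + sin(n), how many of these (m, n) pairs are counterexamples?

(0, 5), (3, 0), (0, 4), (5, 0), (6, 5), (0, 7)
Testing each pair:
(0, 5): LHS = sin(5) ≈ -0.9589, RHS = sin(5) ≈ -0.9589 → satisfies claim
(3, 0): LHS = sin(3) ≈ 0.1411, RHS = sin(3) ≈ 0.1411 → satisfies claim
(0, 4): LHS = sin(4) ≈ -0.7568, RHS = sin(4) ≈ -0.7568 → satisfies claim
(5, 0): LHS = sin(5) ≈ -0.9589, RHS = sin(5) ≈ -0.9589 → satisfies claim
(6, 5): LHS = sin(11) ≈ -1, RHS = sin(5) + sin(6) ≈ -1.238 → counterexample
(0, 7): LHS = sin(7) ≈ 0.657, RHS = sin(7) ≈ 0.657 → satisfies claim

That makes 1 counterexample.

Answer: 1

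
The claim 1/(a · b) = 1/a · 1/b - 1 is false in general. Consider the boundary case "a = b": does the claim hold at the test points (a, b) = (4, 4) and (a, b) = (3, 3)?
At (4, 4): LHS = 1/16 ≠ RHS = -15/16
At (3, 3): LHS = 1/9 ≠ RHS = -8/9

Answer: No, fails at both test points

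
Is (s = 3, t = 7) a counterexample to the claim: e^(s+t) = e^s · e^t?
No

Substituting s = 3, t = 7:
LHS = e^(3+7) = e^10 ≈ 22026.5
RHS = e^3 · e^7 = e^10 ≈ 22026.5

The sides agree, so this pair does not disprove the claim.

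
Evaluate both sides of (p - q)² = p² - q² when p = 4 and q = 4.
LHS = (4 - 4)² = 0
RHS = 4² - 4² = 0

LHS = RHS: the two sides agree.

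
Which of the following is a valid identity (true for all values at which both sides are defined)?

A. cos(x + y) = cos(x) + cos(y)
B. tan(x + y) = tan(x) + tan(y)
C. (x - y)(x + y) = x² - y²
C

A: fails at (2, 4) — LHS = cos(6) ≈ 0.9602, RHS = cos(4) + cos(2) ≈ -1.07.
B: fails at (1, 3) — LHS = tan(4) ≈ 1.158, RHS = tan(3) + tan(1) ≈ 1.415.
C: holds — e.g. at (2, 5), both sides equal -21.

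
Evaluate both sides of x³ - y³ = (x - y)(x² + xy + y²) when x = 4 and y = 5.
LHS = 4³ - 5³ = -61
RHS = (4 - 5)(4² + 4·5 + 5²) = -61

LHS = RHS: the two sides agree.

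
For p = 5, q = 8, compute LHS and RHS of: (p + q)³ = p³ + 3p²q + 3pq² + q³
LHS = (5 + 8)³ = 2197
RHS = 5³ + 3·5²·8 + 3·5·8² + 8³ = 2197

LHS = RHS: the two sides agree.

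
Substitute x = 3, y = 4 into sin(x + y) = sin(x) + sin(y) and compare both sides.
LHS = sin(3 + 4) = sin(7) ≈ 0.657
RHS = sin(3) + sin(4) ≈ -0.6157

LHS ≠ RHS (they differ by about 1.273), so the equation does not hold here.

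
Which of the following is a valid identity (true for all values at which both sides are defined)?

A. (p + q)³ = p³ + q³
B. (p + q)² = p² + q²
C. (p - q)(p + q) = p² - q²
A: fails at (5, 8) — LHS = 2197, RHS = 637.
B: fails at (1, 3) — LHS = 16, RHS = 10.
C: holds — e.g. at (5, 5), both sides equal 0.

Answer: C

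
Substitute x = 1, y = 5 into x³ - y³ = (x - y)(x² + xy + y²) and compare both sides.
LHS = 1³ - 5³ = -124
RHS = (1 - 5)(1² + 1·5 + 5²) = -124

LHS = RHS: the two sides agree.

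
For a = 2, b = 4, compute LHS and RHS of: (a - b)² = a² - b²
LHS = (2 - 4)² = 4
RHS = 2² - 4² = -12

LHS ≠ RHS, so the equation does not hold here.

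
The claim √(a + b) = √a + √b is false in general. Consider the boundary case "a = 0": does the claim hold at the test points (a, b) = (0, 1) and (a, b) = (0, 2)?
At (0, 1): LHS = 1, RHS = 1 → equal
At (0, 2): LHS = √(2) ≈ 1.414, RHS = √(2) ≈ 1.414 → equal

So the claim does hold at both of these boundary points, even though it is not an identity.

Answer: Yes, holds at both test points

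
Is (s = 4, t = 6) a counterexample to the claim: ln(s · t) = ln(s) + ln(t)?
Substituting s = 4, t = 6:
LHS = ln(4 · 6) = ln(24) ≈ 3.178
RHS = ln(4) + ln(6) ≈ 3.178

The sides agree, so this pair does not disprove the claim.

Answer: No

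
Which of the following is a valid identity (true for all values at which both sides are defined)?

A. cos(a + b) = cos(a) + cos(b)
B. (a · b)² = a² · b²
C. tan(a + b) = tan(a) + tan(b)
B

A: fails at (5, 5) — LHS = cos(10) ≈ -0.8391, RHS = 2·cos(5) ≈ 0.5673.
B: holds — e.g. at (1, 4), both sides equal 16.
C: fails at (1, 1) — LHS = tan(2) ≈ -2.185, RHS = 2·tan(1) ≈ 3.115.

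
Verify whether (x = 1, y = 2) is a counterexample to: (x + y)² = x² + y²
Substituting x = 1, y = 2:
LHS = (1 + 2)² = 9
RHS = 1² + 2² = 5

Since LHS ≠ RHS, this pair disproves the claim.

Answer: Yes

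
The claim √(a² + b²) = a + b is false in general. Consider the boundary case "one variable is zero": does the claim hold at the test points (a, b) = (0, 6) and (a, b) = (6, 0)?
Yes, holds at both test points

At (0, 6): LHS = 6, RHS = 6 → equal
At (6, 0): LHS = 6, RHS = 6 → equal

So the claim does hold at both of these boundary points, even though it is not an identity.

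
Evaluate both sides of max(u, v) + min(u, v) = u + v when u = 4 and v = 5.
LHS = max(4, 5) + min(4, 5) = 9
RHS = 4 + 5 = 9

LHS = RHS: the two sides agree.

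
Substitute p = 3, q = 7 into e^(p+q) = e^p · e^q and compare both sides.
LHS = e^(3+7) = e^10 ≈ 22026.5
RHS = e^3 · e^7 = e^10 ≈ 22026.5

LHS = RHS: the two sides agree.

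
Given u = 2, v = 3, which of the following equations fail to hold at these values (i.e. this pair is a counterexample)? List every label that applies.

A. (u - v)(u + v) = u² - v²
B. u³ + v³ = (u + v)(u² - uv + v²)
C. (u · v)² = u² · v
C

Evaluating each claim at the given values:
A. LHS = -5, RHS = -5 → holds here (LHS = RHS)
B. LHS = 35, RHS = 35 → holds here (LHS = RHS)
C. LHS = 36, RHS = 12 → fails here (LHS ≠ RHS)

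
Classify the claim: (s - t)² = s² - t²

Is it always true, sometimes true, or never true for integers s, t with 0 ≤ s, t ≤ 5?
Sometimes true

It holds at (s, t) = (5, 0) (both sides equal 25), but fails at (s, t) = (3, 1) (LHS = 4, RHS = 8).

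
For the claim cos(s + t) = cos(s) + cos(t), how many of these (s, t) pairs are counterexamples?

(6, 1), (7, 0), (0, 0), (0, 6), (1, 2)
Testing each pair:
(6, 1): LHS = cos(7) ≈ 0.7539, RHS = cos(1) + cos(6) ≈ 1.5 → counterexample
(7, 0): LHS = cos(7) ≈ 0.7539, RHS = cos(7) + 1 ≈ 1.754 → counterexample
(0, 0): LHS = 1, RHS = 2 → counterexample
(0, 6): LHS = cos(6) ≈ 0.9602, RHS = cos(6) + 1 ≈ 1.96 → counterexample
(1, 2): LHS = cos(3) ≈ -0.99, RHS = cos(2) + cos(1) ≈ 0.1242 → counterexample

That makes 5 counterexamples.

Answer: 5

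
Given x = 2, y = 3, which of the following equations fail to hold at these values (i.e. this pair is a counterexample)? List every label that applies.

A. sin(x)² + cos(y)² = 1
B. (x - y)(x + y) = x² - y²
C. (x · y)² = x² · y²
A

Evaluating each claim at the given values:
A. LHS = sin(2)² + cos(3)² ≈ 1.807, RHS = 1 → fails here (LHS ≠ RHS)
B. LHS = -5, RHS = -5 → holds here (LHS = RHS)
C. LHS = 36, RHS = 36 → holds here (LHS = RHS)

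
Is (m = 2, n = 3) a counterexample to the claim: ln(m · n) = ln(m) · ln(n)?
Yes

Substituting m = 2, n = 3:
LHS = ln(2 · 3) = ln(6) ≈ 1.792
RHS = ln(2) · ln(3) ≈ 0.7615

Since LHS ≠ RHS, this pair disproves the claim.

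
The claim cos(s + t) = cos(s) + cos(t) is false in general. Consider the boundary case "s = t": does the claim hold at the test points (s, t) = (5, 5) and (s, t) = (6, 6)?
No, fails at both test points

At (5, 5): LHS = cos(10) ≈ -0.8391 ≠ RHS = 2·cos(5) ≈ 0.5673
At (6, 6): LHS = cos(12) ≈ 0.8439 ≠ RHS = 2·cos(6) ≈ 1.92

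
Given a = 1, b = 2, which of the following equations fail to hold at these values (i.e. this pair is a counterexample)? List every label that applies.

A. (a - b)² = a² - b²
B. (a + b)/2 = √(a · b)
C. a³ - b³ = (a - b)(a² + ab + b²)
A, B

Evaluating each claim at the given values:
A. LHS = 1, RHS = -3 → fails here (LHS ≠ RHS)
B. LHS = 3/2, RHS = √(2) ≈ 1.414 → fails here (LHS ≠ RHS)
C. LHS = -7, RHS = -7 → holds here (LHS = RHS)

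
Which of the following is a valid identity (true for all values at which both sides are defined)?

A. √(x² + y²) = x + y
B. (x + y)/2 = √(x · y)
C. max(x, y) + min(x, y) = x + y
C

A: fails at (2, 3) — LHS = √(13) ≈ 3.606, RHS = 5.
B: fails at (4, 6) — LHS = 5, RHS = 2·√(6) ≈ 4.899.
C: holds — e.g. at (1, 2), both sides equal 3.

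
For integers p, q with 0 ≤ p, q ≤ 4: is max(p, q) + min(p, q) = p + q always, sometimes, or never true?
Always true

The identity holds for every pair in the range. For instance at (p, q) = (2, 1): both sides equal 3.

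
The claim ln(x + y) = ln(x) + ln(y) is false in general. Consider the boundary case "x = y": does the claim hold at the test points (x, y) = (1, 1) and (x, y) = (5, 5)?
No, fails at both test points

At (1, 1): LHS = ln(2) ≈ 0.6931 ≠ RHS = 0
At (5, 5): LHS = ln(10) ≈ 2.303 ≠ RHS = 2·ln(5) ≈ 3.219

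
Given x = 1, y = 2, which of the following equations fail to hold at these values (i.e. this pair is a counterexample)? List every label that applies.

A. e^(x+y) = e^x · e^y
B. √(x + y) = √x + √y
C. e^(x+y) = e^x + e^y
Evaluating each claim at the given values:
A. LHS = e^3 ≈ 20.09, RHS = e^3 ≈ 20.09 → holds here (LHS = RHS)
B. LHS = √(3) ≈ 1.732, RHS = 1 + √(2) ≈ 2.414 → fails here (LHS ≠ RHS)
C. LHS = e^3 ≈ 20.09, RHS = e + e^2 ≈ 10.11 → fails here (LHS ≠ RHS)

Answer: B, C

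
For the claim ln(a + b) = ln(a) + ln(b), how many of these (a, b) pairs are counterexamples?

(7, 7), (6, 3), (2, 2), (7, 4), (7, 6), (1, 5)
5

Testing each pair:
(7, 7): LHS = ln(14) ≈ 2.639, RHS = 2·ln(7) ≈ 3.892 → counterexample
(6, 3): LHS = ln(9) ≈ 2.197, RHS = ln(3) + ln(6) ≈ 2.89 → counterexample
(2, 2): LHS = ln(4) ≈ 1.386, RHS = 2·ln(2) ≈ 1.386 → satisfies claim
(7, 4): LHS = ln(11) ≈ 2.398, RHS = ln(4) + ln(7) ≈ 3.332 → counterexample
(7, 6): LHS = ln(13) ≈ 2.565, RHS = ln(6) + ln(7) ≈ 3.738 → counterexample
(1, 5): LHS = ln(6) ≈ 1.792, RHS = ln(5) ≈ 1.609 → counterexample

That makes 5 counterexamples.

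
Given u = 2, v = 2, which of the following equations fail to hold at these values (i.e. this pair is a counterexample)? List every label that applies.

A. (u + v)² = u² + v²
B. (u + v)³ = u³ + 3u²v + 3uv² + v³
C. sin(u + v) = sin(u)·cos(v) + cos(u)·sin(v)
A

Evaluating each claim at the given values:
A. LHS = 16, RHS = 8 → fails here (LHS ≠ RHS)
B. LHS = 64, RHS = 64 → holds here (LHS = RHS)
C. LHS = sin(4) ≈ -0.7568, RHS = 2·sin(2)·cos(2) ≈ -0.7568 → holds here (LHS = RHS)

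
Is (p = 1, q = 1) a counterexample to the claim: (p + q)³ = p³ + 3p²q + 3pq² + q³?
Substituting p = 1, q = 1:
LHS = (1 + 1)³ = 8
RHS = 1³ + 3·1²·1 + 3·1·1² + 1³ = 8

The sides agree, so this pair does not disprove the claim.

Answer: No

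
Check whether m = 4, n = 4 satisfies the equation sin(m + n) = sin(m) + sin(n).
Fails

Substituting m = 4, n = 4:

LHS = sin(4 + 4) = sin(8) ≈ 0.9894
RHS = sin(4) + sin(4) = 2·sin(4) ≈ -1.514

LHS ≠ RHS, so the equation does not hold at this point.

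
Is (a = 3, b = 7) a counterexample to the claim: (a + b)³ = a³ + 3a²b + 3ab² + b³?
No

Substituting a = 3, b = 7:
LHS = (3 + 7)³ = 1000
RHS = 3³ + 3·3²·7 + 3·3·7² + 7³ = 1000

The sides agree, so this pair does not disprove the claim.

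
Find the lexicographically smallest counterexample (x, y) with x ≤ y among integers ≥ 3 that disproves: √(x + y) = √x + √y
(x, y) = (3, 3)

Substituting (3, 3) into the claim:
LHS = √(3 + 3) = √(6) ≈ 2.449
RHS = √3 + √3 = 2·√(3) ≈ 3.464

Since LHS ≠ RHS, this pair disproves the claim, and no lexicographically smaller pair (x ≤ y, integers ≥ 3) does.

For instance (3, 9) is also a counterexample (LHS = 2·√(3) ≈ 3.464, RHS = √(3) + 3 ≈ 4.732), but it's lexicographically larger.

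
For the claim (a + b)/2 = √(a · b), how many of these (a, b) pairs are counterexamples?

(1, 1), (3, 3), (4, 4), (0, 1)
Testing each pair:
(1, 1): LHS = 1, RHS = 1 → satisfies claim
(3, 3): LHS = 3, RHS = 3 → satisfies claim
(4, 4): LHS = 4, RHS = 4 → satisfies claim
(0, 1): LHS = 1/2, RHS = 0 → counterexample

That makes 1 counterexample.

Answer: 1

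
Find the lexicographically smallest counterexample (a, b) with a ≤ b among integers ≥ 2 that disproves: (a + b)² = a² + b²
Substituting (2, 2) into the claim:
LHS = (2 + 2)² = 16
RHS = 2² + 2² = 8

Since LHS ≠ RHS, this pair disproves the claim, and no lexicographically smaller pair (a ≤ b, integers ≥ 2) does.

For instance (7, 7) is also a counterexample (LHS = 196, RHS = 98), but it's lexicographically larger.

Answer: (a, b) = (2, 2)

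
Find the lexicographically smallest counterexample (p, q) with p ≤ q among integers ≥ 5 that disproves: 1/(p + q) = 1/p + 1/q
(p, q) = (5, 5)

Substituting (5, 5) into the claim:
LHS = 1/(5 + 5) = 1/10
RHS = 1/5 + 1/5 = 2/5

Since LHS ≠ RHS, this pair disproves the claim, and no lexicographically smaller pair (p ≤ q, integers ≥ 5) does.

For instance (7, 10) is also a counterexample (LHS = 1/17, RHS = 17/70), but it's lexicographically larger.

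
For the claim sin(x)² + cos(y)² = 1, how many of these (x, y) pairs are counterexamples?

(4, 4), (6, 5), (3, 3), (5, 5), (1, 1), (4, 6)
2

Testing each pair:
(4, 4): LHS = cos(4)² + sin(4)² = 1, RHS = 1 → satisfies claim
(6, 5): LHS = sin(6)² + cos(5)² ≈ 0.1585, RHS = 1 → counterexample
(3, 3): LHS = sin(3)² + cos(3)² = 1, RHS = 1 → satisfies claim
(5, 5): LHS = cos(5)² + sin(5)² = 1, RHS = 1 → satisfies claim
(1, 1): LHS = cos(1)² + sin(1)² = 1, RHS = 1 → satisfies claim
(4, 6): LHS = sin(4)² + cos(6)² ≈ 1.495, RHS = 1 → counterexample

That makes 2 counterexamples.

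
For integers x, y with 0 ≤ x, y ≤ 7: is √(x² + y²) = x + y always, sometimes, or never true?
It holds at (x, y) = (4, 0) (both sides equal 4), but fails at (x, y) = (5, 7) (LHS = √(74) ≈ 8.602, RHS = 12).

Answer: Sometimes true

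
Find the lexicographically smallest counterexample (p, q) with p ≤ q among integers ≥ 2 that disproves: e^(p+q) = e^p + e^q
Substituting (2, 2) into the claim:
LHS = e^(2+2) = e^4 ≈ 54.6
RHS = e^2 + e^2 = 2·e^2 ≈ 14.78

Since LHS ≠ RHS, this pair disproves the claim, and no lexicographically smaller pair (p ≤ q, integers ≥ 2) does.

For instance (8, 9) is also a counterexample (LHS = e^17 ≈ 24154952.8, RHS = e^8 + e^9 ≈ 11084.0), but it's lexicographically larger.

Answer: (p, q) = (2, 2)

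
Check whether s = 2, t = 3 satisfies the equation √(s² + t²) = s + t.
Fails

Substituting s = 2, t = 3:

LHS = √(2² + 3²) = √(13) ≈ 3.606
RHS = 2 + 3 = 5

LHS ≠ RHS, so the equation does not hold at this point.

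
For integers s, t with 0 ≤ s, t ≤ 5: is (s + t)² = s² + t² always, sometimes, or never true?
Sometimes true

It holds at (s, t) = (0, 0) (both sides equal 0), but fails at (s, t) = (4, 3) (LHS = 49, RHS = 25).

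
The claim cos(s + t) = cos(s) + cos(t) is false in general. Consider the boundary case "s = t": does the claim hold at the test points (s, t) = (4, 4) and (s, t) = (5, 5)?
No, fails at both test points

At (4, 4): LHS = cos(8) ≈ -0.1455 ≠ RHS = 2·cos(4) ≈ -1.307
At (5, 5): LHS = cos(10) ≈ -0.8391 ≠ RHS = 2·cos(5) ≈ 0.5673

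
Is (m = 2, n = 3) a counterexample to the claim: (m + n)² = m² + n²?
Yes

Substituting m = 2, n = 3:
LHS = (2 + 3)² = 25
RHS = 2² + 3² = 13

Since LHS ≠ RHS, this pair disproves the claim.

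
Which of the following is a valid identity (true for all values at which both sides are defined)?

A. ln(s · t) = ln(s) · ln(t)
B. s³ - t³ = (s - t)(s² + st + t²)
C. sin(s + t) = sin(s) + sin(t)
A: fails at (3, 7) — LHS = ln(21) ≈ 3.045, RHS = ln(3)·ln(7) ≈ 2.138.
B: holds — e.g. at (1, 4), both sides equal -63.
C: fails at (1, 3) — LHS = sin(4) ≈ -0.7568, RHS = sin(3) + sin(1) ≈ 0.9826.

Answer: B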